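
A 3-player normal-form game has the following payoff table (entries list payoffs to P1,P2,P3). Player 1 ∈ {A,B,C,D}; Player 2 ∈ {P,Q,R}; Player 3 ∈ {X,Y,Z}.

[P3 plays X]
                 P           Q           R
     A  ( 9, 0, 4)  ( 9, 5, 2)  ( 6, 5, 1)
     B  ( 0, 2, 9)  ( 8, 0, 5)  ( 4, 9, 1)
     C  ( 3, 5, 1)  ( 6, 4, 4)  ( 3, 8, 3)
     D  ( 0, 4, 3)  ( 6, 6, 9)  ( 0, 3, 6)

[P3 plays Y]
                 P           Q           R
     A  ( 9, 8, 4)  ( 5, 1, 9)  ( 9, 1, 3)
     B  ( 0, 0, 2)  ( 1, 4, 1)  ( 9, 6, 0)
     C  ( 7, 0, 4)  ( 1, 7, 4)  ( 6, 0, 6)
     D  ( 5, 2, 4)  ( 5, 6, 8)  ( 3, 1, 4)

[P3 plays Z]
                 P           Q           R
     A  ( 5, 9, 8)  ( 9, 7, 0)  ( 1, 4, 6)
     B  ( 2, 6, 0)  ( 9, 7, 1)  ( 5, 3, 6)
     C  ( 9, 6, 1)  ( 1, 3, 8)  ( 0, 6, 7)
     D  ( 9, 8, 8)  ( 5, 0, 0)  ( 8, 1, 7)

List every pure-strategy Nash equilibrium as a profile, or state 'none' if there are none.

(A,P,X): not NE [P2→R gives 5>0; P3→Z gives 8>4]
(A,P,Y): not NE [P3→Z gives 8>4]
(A,P,Z): not NE [P1→D gives 9>5]
(A,Q,X): not NE [P3→Y gives 9>2]
(A,Q,Y): not NE [P2→P gives 8>1]
(A,Q,Z): not NE [P2→P gives 9>7; P3→Y gives 9>0]
(A,R,X): not NE [P3→Z gives 6>1]
(A,R,Y): not NE [P2→P gives 8>1; P3→Z gives 6>3]
(A,R,Z): not NE [P1→D gives 8>1; P2→P gives 9>4]
(B,P,X): not NE [P1→A gives 9>0; P2→R gives 9>2]
(B,P,Y): not NE [P1→A gives 9>0; P2→R gives 6>0; P3→X gives 9>2]
(B,P,Z): not NE [P1→D gives 9>2; P2→Q gives 7>6; P3→X gives 9>0]
(B,Q,X): not NE [P1→A gives 9>8; P2→R gives 9>0]
(B,Q,Y): not NE [P1→D gives 5>1; P2→R gives 6>4; P3→X gives 5>1]
(B,Q,Z): not NE [P3→X gives 5>1]
(B,R,X): not NE [P1→A gives 6>4; P3→Z gives 6>1]
(B,R,Y): not NE [P3→Z gives 6>0]
(B,R,Z): not NE [P1→D gives 8>5; P2→Q gives 7>3]
(C,P,X): not NE [P1→A gives 9>3; P2→R gives 8>5; P3→Y gives 4>1]
(C,P,Y): not NE [P1→A gives 9>7; P2→Q gives 7>0]
(C,P,Z): not NE [P3→Y gives 4>1]
(C,Q,X): not NE [P1→A gives 9>6; P2→R gives 8>4; P3→Z gives 8>4]
(C,Q,Y): not NE [P1→D gives 5>1; P3→Z gives 8>4]
(C,Q,Z): not NE [P1→B gives 9>1; P2→R gives 6>3]
(C,R,X): not NE [P1→A gives 6>3; P3→Z gives 7>3]
(C,R,Y): not NE [P1→B gives 9>6; P2→Q gives 7>0; P3→Z gives 7>6]
(C,R,Z): not NE [P1→D gives 8>0]
(D,P,X): not NE [P1→A gives 9>0; P2→Q gives 6>4; P3→Z gives 8>3]
(D,P,Y): not NE [P1→A gives 9>5; P2→Q gives 6>2; P3→Z gives 8>4]
(D,P,Z): NE
(D,Q,X): not NE [P1→A gives 9>6]
(D,Q,Y): not NE [P3→X gives 9>8]
(D,Q,Z): not NE [P1→B gives 9>5; P2→P gives 8>0; P3→X gives 9>0]
(D,R,X): not NE [P1→A gives 6>0; P2→Q gives 6>3; P3→Z gives 7>6]
(D,R,Y): not NE [P1→B gives 9>3; P2→Q gives 6>1; P3→Z gives 7>4]
(D,R,Z): not NE [P2→P gives 8>1]

NE set: (D,P,Z)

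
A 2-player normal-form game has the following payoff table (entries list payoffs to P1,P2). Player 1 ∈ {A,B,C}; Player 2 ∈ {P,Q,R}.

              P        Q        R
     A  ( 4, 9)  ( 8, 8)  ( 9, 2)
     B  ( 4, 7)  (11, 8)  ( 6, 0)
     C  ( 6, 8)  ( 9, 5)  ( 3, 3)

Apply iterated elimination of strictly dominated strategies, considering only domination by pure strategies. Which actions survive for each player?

P2 drop R (P beats it: A:9>2 B:7>0 C:8>3)
P1 drop A (C beats it: P:6>4 Q:9>8)
P1→{B,C} P2→{P,Q}

IESDS → P1:{B,C} P2:{P,Q}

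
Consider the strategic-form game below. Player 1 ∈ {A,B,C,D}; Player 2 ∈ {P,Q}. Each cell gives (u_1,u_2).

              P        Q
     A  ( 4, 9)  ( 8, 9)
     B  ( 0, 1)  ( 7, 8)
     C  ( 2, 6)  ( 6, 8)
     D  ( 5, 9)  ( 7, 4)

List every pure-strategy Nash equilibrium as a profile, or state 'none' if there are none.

(A,P): not NE [P1→D gives 5>4]
(A,Q): NE
(B,P): not NE [P1→D gives 5>0; P2→Q gives 8>1]
(B,Q): not NE [P1→A gives 8>7]
(C,P): not NE [P1→D gives 5>2; P2→Q gives 8>6]
(C,Q): not NE [P1→A gives 8>6]
(D,P): NE
(D,Q): not NE [P1→A gives 8>7; P2→P gives 9>4]

Nash profiles: (A,Q), (D,P)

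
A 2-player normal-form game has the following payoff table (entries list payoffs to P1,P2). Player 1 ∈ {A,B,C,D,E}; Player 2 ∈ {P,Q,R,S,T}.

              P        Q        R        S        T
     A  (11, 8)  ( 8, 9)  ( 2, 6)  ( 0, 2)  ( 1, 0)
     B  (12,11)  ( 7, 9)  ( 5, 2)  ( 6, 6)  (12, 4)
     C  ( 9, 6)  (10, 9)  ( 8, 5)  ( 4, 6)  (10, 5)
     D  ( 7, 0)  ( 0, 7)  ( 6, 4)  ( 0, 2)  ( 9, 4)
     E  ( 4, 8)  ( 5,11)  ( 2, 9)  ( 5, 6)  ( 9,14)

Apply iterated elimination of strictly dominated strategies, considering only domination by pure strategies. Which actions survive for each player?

Remaining: P1:{A,B,C} P2:{P,Q}

P1 drop D (C beats it: P:9>7 Q:10>0 R:8>6 S:4>0 T:10>9)
P1 drop E (B beats it: P:12>4 Q:7>5 R:5>2 S:6>5 T:12>9)
P2 drop R (P beats it: A:8>6 B:11>2 C:6>5)
P2 drop S (Q beats it: A:9>2 B:9>6 C:9>6)
P2 drop T (P beats it: A:8>0 B:11>4 C:6>5)
P1→{A,B,C} P2→{P,Q}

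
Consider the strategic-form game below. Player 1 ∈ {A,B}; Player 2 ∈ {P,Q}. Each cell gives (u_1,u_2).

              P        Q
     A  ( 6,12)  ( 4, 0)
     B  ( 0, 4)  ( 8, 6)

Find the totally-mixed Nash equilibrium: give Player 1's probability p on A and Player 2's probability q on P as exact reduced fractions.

P1 mixes 1/7 on A; P2 mixes 2/5 on P

P1 indiff ⇒ q·6+(1-q)·4 = q·0+(1-q)·8 ⇒ q(6) = (1-q)(4) ⇒ q = 2/5
P2 indiff ⇒ p·12+(1-p)·4 = p·0+(1-p)·6 ⇒ p(12) = (1-p)(2) ⇒ p = 1/7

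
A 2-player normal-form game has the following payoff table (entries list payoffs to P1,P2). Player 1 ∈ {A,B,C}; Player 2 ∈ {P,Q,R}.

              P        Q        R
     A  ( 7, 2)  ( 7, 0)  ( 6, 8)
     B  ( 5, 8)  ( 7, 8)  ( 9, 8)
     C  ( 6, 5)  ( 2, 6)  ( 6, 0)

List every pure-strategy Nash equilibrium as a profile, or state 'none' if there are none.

(A,P): not NE [P2→R gives 8>2]
(A,Q): not NE [P2→R gives 8>0]
(A,R): not NE [P1→B gives 9>6]
(B,P): not NE [P1→A gives 7>5]
(B,Q): NE
(B,R): NE
(C,P): not NE [P1→A gives 7>6; P2→Q gives 6>5]
(C,Q): not NE [P1→B gives 7>2]
(C,R): not NE [P1→B gives 9>6; P2→Q gives 6>0]

Nash profiles: (B,Q), (B,R)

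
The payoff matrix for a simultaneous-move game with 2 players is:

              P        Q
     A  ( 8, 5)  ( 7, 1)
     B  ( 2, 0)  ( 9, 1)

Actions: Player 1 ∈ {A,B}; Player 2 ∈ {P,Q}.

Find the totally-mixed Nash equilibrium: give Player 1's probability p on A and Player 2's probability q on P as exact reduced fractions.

P1 indiff ⇒ q·8+(1-q)·7 = q·2+(1-q)·9 ⇒ q(6) = (1-q)(2) ⇒ q = 1/4
P2 indiff ⇒ p·5+(1-p)·0 = p·1+(1-p)·1 ⇒ p(4) = (1-p)(1) ⇒ p = 1/5

p=1/5, q=1/4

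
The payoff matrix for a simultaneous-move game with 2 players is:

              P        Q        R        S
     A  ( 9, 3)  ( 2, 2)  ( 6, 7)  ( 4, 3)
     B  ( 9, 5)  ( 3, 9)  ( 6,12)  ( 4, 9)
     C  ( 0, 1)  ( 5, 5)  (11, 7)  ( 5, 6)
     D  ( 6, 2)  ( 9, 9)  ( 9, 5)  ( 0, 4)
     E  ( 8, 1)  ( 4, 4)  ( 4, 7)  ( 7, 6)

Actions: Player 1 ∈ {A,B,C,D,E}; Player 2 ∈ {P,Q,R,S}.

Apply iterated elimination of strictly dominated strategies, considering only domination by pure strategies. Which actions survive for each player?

P2 drop P (R beats it: A:7>3 B:12>5 C:7>1 D:5>2 E:7>1)
P1 drop A (C beats it: Q:5>2 R:11>6 S:5>4)
P1 drop B (C beats it: Q:5>3 R:11>6 S:5>4)
P2 drop S (R beats it: C:7>6 D:5>4 E:7>6)
P1 drop E (C beats it: Q:5>4 R:11>4)
P1→{C,D} P2→{Q,R}

IESDS → P1:{C,D} P2:{Q,R}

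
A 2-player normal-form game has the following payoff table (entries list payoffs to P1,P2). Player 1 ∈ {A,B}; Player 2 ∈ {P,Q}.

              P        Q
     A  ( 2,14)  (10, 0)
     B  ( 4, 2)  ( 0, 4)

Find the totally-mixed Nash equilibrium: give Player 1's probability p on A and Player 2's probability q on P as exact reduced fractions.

P1 indiff ⇒ q·2+(1-q)·10 = q·4+(1-q)·0 ⇒ q(-2) = (1-q)(-10) ⇒ q = 5/6
P2 indiff ⇒ p·14+(1-p)·2 = p·0+(1-p)·4 ⇒ p(14) = (1-p)(2) ⇒ p = 1/8

(p,q) = (1/8, 5/6)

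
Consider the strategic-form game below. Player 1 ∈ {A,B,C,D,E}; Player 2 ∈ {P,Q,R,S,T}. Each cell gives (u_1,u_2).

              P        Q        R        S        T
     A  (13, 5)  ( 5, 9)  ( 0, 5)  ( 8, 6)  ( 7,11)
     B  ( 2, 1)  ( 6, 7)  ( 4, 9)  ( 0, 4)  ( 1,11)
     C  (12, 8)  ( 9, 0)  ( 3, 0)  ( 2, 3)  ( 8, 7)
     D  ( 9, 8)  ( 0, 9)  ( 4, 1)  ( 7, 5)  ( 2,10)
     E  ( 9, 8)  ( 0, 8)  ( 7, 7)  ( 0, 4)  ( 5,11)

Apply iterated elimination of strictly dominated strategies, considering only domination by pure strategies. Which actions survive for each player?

Survivors P1:{A,C} P2:{P,T}

P2 drop Q (T beats it: A:11>9 B:11>7 C:7>0 D:10>9 E:11>8)
P2 drop R (T beats it: A:11>5 B:11>9 C:7>0 D:10>1 E:11>7)
P1 drop B (A beats it: P:13>2 S:8>0 T:7>1)
P1 drop D (A beats it: P:13>9 S:8>7 T:7>2)
P1 drop E (A beats it: P:13>9 S:8>0 T:7>5)
P2 drop S (T beats it: A:11>6 C:7>3)
P1→{A,C} P2→{P,T}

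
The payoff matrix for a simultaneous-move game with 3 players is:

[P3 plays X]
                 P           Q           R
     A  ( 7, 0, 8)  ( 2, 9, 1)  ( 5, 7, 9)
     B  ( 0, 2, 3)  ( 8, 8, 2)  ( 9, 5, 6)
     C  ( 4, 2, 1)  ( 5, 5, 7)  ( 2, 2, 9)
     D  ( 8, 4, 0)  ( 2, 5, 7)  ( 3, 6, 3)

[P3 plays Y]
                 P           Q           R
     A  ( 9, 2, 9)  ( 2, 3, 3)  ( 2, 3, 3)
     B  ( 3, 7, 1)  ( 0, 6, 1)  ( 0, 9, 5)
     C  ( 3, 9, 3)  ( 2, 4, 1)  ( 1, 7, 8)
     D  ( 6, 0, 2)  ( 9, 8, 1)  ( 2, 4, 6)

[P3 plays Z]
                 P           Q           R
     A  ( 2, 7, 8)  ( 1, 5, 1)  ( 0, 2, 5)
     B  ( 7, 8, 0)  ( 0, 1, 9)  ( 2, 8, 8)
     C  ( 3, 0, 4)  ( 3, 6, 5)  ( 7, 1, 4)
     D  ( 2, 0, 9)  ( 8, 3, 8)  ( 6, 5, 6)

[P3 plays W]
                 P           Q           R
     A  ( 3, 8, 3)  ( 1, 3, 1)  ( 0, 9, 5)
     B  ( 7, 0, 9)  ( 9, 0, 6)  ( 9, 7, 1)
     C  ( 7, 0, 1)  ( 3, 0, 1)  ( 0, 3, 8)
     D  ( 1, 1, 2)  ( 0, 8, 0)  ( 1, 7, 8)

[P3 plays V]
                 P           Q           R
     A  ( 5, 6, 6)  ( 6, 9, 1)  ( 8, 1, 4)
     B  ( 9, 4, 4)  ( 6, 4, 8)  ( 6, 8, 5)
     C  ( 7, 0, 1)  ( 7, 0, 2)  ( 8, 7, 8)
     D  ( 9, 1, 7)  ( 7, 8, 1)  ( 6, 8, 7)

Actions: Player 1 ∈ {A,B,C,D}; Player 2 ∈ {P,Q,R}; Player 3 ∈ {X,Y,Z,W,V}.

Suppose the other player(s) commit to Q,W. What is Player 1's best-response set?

u_1(A vs Q,W) = 1
u_1(B vs Q,W) = 9
u_1(C vs Q,W) = 3
u_1(D vs Q,W) = 0
max payoff 9 at {B}

P1 best: {B}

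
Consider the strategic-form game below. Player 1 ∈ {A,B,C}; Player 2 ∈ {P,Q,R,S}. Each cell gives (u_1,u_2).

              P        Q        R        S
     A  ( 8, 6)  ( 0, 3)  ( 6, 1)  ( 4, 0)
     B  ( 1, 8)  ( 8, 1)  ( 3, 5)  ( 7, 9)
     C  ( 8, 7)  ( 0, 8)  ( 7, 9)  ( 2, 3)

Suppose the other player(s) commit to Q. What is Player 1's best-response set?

u_1(A vs Q) = 0
u_1(B vs Q) = 8
u_1(C vs Q) = 0
max payoff 8 at {B}

BR_1 = {B}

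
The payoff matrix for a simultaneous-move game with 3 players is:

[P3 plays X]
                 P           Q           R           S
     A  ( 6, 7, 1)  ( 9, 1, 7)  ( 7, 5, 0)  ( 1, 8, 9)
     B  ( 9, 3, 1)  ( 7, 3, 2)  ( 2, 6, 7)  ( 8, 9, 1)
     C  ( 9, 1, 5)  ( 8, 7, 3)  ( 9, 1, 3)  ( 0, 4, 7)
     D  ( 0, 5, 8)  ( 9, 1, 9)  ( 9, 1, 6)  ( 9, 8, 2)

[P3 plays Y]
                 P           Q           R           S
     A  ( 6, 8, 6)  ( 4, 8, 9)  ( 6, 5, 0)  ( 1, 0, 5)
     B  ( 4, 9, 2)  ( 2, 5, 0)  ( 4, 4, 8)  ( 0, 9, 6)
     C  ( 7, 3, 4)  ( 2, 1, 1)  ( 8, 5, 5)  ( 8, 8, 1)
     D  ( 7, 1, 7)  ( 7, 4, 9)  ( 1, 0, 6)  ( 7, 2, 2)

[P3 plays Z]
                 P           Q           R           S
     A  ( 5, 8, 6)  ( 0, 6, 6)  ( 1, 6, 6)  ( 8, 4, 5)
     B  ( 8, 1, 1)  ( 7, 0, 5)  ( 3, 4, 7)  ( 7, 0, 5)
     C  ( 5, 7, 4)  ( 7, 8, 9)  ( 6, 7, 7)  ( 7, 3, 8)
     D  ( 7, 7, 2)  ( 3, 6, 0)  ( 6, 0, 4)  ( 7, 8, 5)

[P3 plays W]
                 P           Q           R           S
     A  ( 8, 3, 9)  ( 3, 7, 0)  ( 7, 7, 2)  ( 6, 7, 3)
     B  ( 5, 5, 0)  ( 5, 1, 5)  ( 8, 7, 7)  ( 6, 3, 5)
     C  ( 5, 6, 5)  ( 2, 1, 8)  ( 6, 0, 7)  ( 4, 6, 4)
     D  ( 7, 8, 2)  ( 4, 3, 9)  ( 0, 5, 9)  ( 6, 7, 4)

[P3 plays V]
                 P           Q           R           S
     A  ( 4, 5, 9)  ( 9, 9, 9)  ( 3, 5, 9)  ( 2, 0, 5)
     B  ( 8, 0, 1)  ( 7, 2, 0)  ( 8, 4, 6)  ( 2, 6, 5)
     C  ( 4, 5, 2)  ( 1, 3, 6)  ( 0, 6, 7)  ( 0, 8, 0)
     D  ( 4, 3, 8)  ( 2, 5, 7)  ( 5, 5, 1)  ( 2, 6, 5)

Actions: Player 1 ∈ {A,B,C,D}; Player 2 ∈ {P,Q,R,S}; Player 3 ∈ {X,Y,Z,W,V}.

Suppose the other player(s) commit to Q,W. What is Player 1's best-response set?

u_1(A vs Q,W) = 3
u_1(B vs Q,W) = 5
u_1(C vs Q,W) = 2
u_1(D vs Q,W) = 4
max payoff 5 at {B}

P1 best: {B}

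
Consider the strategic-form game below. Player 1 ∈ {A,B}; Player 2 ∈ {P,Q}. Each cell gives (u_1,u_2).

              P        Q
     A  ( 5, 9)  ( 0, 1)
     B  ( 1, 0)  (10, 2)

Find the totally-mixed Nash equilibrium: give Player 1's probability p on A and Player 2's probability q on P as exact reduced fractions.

(p,q) = (1/5, 5/7)

P1 indiff ⇒ q·5+(1-q)·0 = q·1+(1-q)·10 ⇒ q(4) = (1-q)(10) ⇒ q = 5/7
P2 indiff ⇒ p·9+(1-p)·0 = p·1+(1-p)·2 ⇒ p(8) = (1-p)(2) ⇒ p = 1/5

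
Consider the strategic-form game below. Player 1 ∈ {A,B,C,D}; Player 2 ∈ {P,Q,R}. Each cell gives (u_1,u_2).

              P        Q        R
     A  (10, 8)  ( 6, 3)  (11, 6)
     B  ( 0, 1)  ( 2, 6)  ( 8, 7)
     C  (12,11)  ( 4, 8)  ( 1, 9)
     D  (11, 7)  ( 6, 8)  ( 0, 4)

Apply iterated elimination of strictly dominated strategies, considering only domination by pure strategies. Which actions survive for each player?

IESDS → P1:{A,C,D} P2:{P,Q}

P1 drop B (A beats it: P:10>0 Q:6>2 R:11>8)
P2 drop R (P beats it: A:8>6 C:11>9 D:7>4)
P1→{A,C,D} P2→{P,Q}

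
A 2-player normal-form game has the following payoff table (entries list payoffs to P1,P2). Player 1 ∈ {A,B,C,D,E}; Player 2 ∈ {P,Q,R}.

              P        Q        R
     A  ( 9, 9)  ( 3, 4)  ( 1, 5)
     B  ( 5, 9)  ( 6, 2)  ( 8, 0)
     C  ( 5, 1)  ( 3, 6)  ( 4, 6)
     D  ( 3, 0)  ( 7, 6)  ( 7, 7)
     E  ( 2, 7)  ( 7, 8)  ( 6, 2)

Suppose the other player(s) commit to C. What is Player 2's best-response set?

BR_2 = {Q,R}

u_2(P vs C) = 1
u_2(Q vs C) = 6
u_2(R vs C) = 6
max payoff 6 at {Q,R}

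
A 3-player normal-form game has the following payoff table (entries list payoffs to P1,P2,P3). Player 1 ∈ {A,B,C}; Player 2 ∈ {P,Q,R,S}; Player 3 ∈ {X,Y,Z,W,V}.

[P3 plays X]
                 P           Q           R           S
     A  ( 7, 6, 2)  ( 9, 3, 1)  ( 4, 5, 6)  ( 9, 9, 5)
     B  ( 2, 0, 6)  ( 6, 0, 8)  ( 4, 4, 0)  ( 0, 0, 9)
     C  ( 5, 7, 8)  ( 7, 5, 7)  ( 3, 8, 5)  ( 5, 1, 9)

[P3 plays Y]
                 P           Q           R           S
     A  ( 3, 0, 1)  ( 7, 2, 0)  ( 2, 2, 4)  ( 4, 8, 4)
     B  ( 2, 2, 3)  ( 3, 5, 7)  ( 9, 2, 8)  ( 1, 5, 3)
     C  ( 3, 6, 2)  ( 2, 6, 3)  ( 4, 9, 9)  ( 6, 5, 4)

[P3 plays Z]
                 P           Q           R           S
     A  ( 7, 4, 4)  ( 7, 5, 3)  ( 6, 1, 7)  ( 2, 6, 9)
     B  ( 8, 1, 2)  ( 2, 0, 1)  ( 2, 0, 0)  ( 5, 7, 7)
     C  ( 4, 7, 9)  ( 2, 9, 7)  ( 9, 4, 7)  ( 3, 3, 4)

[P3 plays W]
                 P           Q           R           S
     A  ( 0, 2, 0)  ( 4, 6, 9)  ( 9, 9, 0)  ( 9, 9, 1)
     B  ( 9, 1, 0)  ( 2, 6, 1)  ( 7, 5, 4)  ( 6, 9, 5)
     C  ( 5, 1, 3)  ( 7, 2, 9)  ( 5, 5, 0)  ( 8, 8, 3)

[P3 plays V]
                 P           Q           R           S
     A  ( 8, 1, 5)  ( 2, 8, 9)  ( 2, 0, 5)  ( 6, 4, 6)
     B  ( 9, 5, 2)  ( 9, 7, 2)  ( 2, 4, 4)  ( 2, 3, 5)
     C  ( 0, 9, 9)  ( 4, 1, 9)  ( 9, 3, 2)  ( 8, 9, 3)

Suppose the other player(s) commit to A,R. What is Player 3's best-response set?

argmax u_3 = {Z}

u_3(X vs A,R) = 6
u_3(Y vs A,R) = 4
u_3(Z vs A,R) = 7
u_3(W vs A,R) = 0
u_3(V vs A,R) = 5
max payoff 7 at {Z}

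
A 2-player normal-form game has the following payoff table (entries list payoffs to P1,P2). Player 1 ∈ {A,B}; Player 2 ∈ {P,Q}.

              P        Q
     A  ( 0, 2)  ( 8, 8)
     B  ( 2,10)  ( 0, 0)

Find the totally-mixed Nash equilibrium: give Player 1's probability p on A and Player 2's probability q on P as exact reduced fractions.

p=5/8, q=4/5

P1 indiff ⇒ q·0+(1-q)·8 = q·2+(1-q)·0 ⇒ q(-2) = (1-q)(-8) ⇒ q = 4/5
P2 indiff ⇒ p·2+(1-p)·10 = p·8+(1-p)·0 ⇒ p(-6) = (1-p)(-10) ⇒ p = 5/8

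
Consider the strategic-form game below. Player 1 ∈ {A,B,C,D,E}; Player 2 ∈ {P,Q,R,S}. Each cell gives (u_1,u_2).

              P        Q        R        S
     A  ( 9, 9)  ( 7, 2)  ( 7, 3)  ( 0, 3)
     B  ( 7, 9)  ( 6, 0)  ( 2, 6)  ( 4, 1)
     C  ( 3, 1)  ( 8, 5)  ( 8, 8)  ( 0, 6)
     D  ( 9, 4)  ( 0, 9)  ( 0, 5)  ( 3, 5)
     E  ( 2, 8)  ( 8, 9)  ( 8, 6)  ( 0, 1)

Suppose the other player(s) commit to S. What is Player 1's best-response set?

argmax u_1 = {B}

u_1(A vs S) = 0
u_1(B vs S) = 4
u_1(C vs S) = 0
u_1(D vs S) = 3
u_1(E vs S) = 0
max payoff 4 at {B}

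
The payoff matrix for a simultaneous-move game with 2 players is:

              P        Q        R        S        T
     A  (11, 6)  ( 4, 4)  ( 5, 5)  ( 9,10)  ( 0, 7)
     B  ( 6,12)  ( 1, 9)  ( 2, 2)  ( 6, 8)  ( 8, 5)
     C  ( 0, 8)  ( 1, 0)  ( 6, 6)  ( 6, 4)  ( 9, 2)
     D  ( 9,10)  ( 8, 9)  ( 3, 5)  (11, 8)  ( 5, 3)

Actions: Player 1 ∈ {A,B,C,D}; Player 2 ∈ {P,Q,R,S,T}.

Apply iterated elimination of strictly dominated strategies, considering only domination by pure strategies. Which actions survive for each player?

IESDS → P1:{A,D} P2:{P,S}

P2 drop Q (P beats it: A:6>4 B:12>9 C:8>0 D:10>9)
P2 drop R (P beats it: A:6>5 B:12>2 C:8>6 D:10>5)
P2 drop T (S beats it: A:10>7 B:8>5 C:4>2 D:8>3)
P1 drop B (A beats it: P:11>6 S:9>6)
P1 drop C (A beats it: P:11>0 S:9>6)
P1→{A,D} P2→{P,S}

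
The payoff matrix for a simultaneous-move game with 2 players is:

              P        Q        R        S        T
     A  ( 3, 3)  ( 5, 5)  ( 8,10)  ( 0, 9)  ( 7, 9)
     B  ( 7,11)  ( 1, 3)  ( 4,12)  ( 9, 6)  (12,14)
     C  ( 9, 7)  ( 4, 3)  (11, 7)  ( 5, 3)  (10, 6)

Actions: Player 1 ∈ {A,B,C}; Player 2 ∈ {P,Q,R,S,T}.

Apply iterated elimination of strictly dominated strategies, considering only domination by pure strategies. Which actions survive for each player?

P2 drop Q (R beats it: A:10>5 B:12>3 C:7>3)
P1 drop A (C beats it: P:9>3 R:11>8 S:5>0 T:10>7)
P2 drop S (P beats it: B:11>6 C:7>3)
P1→{B,C} P2→{P,R,T}

Survivors P1:{B,C} P2:{P,R,T}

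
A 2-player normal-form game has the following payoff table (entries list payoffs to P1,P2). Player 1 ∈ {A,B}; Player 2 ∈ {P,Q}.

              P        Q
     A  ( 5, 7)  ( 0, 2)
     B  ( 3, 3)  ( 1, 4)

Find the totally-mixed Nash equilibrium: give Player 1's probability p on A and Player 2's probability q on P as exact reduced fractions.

p=1/6, q=1/3

P1 indiff ⇒ q·5+(1-q)·0 = q·3+(1-q)·1 ⇒ q(2) = (1-q)(1) ⇒ q = 1/3
P2 indiff ⇒ p·7+(1-p)·3 = p·2+(1-p)·4 ⇒ p(5) = (1-p)(1) ⇒ p = 1/6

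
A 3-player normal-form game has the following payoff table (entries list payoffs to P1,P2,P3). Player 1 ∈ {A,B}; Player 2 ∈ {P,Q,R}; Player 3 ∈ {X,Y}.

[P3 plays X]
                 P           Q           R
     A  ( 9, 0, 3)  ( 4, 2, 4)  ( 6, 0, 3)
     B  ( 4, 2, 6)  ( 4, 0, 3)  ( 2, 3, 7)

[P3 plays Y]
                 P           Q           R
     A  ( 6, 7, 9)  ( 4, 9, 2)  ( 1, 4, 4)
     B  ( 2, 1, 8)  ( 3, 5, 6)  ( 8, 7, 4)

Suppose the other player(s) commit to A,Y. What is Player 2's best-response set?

u_2(P vs A,Y) = 7
u_2(Q vs A,Y) = 9
u_2(R vs A,Y) = 4
max payoff 9 at {Q}

P2 best: {Q}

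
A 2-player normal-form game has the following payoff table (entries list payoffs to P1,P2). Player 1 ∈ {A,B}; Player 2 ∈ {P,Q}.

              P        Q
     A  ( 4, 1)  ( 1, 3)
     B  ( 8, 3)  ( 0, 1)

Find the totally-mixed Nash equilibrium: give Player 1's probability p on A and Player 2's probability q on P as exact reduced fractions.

P1 indiff ⇒ q·4+(1-q)·1 = q·8+(1-q)·0 ⇒ q(-4) = (1-q)(-1) ⇒ q = 1/5
P2 indiff ⇒ p·1+(1-p)·3 = p·3+(1-p)·1 ⇒ p(-2) = (1-p)(-2) ⇒ p = 1/2

p=1/2, q=1/5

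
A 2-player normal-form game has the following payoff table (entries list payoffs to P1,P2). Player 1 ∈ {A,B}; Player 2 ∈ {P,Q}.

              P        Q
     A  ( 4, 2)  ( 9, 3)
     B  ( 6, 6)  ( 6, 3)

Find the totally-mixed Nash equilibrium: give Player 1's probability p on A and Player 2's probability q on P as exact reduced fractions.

P1 mixes 3/4 on A; P2 mixes 3/5 on P

P1 indiff ⇒ q·4+(1-q)·9 = q·6+(1-q)·6 ⇒ q(-2) = (1-q)(-3) ⇒ q = 3/5
P2 indiff ⇒ p·2+(1-p)·6 = p·3+(1-p)·3 ⇒ p(-1) = (1-p)(-3) ⇒ p = 3/4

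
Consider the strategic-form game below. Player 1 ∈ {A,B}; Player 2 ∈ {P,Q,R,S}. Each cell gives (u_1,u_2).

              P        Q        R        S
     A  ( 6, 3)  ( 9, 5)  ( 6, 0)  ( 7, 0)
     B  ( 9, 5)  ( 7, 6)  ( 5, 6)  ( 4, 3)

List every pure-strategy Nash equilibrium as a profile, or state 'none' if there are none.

(A,P): not NE [P1→B gives 9>6; P2→Q gives 5>3]
(A,Q): NE
(A,R): not NE [P2→Q gives 5>0]
(A,S): not NE [P2→Q gives 5>0]
(B,P): not NE [P2→R gives 6>5]
(B,Q): not NE [P1→A gives 9>7]
(B,R): not NE [P1→A gives 6>5]
(B,S): not NE [P1→A gives 7>4; P2→R gives 6>3]

Nash profiles: (A,Q)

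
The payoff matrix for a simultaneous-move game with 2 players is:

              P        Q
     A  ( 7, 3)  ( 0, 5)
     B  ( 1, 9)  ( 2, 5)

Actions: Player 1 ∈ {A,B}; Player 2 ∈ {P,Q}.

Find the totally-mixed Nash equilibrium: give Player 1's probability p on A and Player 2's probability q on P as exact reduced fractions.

P1 indiff ⇒ q·7+(1-q)·0 = q·1+(1-q)·2 ⇒ q(6) = (1-q)(2) ⇒ q = 1/4
P2 indiff ⇒ p·3+(1-p)·9 = p·5+(1-p)·5 ⇒ p(-2) = (1-p)(-4) ⇒ p = 2/3

P1 mixes 2/3 on A; P2 mixes 1/4 on P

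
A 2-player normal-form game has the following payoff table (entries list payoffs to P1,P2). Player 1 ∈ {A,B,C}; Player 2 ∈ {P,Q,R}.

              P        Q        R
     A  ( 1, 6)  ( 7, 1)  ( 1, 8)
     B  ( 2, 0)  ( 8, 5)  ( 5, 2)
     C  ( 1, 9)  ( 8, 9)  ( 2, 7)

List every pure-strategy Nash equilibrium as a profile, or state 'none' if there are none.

PSNE = {(B,Q), (C,Q)}

(A,P): not NE [P1→B gives 2>1; P2→R gives 8>6]
(A,Q): not NE [P1→C gives 8>7; P2→R gives 8>1]
(A,R): not NE [P1→B gives 5>1]
(B,P): not NE [P2→Q gives 5>0]
(B,Q): NE
(B,R): not NE [P2→Q gives 5>2]
(C,P): not NE [P1→B gives 2>1]
(C,Q): NE
(C,R): not NE [P1→B gives 5>2; P2→Q gives 9>7]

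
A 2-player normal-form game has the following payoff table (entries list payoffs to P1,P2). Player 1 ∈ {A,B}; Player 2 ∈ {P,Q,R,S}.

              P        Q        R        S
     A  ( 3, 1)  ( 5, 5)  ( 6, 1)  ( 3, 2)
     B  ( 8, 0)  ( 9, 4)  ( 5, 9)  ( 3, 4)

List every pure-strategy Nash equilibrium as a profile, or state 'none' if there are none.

PSNE: ∅

(A,P): not NE [P1→B gives 8>3; P2→Q gives 5>1]
(A,Q): not NE [P1→B gives 9>5]
(A,R): not NE [P2→Q gives 5>1]
(A,S): not NE [P2→Q gives 5>2]
(B,P): not NE [P2→R gives 9>0]
(B,Q): not NE [P2→R gives 9>4]
(B,R): not NE [P1→A gives 6>5]
(B,S): not NE [P2→R gives 9>4]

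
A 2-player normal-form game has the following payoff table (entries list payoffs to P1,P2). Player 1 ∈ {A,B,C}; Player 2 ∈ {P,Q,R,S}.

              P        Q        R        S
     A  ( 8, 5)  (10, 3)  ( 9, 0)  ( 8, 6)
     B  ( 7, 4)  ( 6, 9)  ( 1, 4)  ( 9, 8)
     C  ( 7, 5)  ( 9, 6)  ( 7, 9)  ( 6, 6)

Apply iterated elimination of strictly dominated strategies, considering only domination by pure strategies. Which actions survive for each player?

P1 drop C (A beats it: P:8>7 Q:10>9 R:9>7 S:8>6)
P2 drop P (S beats it: A:6>5 B:8>4)
P2 drop R (Q beats it: A:3>0 B:9>4)
P1→{A,B} P2→{Q,S}

Remaining: P1:{A,B} P2:{Q,S}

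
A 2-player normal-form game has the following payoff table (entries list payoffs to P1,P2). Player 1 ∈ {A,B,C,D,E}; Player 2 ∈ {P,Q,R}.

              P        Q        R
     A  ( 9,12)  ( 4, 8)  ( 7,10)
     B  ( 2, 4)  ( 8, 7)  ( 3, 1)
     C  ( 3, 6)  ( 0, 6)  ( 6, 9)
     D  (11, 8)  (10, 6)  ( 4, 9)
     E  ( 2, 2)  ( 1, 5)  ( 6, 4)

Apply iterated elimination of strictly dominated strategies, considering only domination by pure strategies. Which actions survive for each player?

Survivors P1:{A,D} P2:{P,R}

P1 drop B (D beats it: P:11>2 Q:10>8 R:4>3)
P1 drop C (A beats it: P:9>3 Q:4>0 R:7>6)
P1 drop E (A beats it: P:9>2 Q:4>1 R:7>6)
P2 drop Q (P beats it: A:12>8 D:8>6)
P1→{A,D} P2→{P,R}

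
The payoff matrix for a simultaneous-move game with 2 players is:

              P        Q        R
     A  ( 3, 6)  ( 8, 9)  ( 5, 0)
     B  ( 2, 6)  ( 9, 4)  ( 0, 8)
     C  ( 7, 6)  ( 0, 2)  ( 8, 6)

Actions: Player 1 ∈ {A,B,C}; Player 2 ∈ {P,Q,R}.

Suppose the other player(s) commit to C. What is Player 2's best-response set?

BR_2 = {P,R}

u_2(P vs C) = 6
u_2(Q vs C) = 2
u_2(R vs C) = 6
max payoff 6 at {P,R}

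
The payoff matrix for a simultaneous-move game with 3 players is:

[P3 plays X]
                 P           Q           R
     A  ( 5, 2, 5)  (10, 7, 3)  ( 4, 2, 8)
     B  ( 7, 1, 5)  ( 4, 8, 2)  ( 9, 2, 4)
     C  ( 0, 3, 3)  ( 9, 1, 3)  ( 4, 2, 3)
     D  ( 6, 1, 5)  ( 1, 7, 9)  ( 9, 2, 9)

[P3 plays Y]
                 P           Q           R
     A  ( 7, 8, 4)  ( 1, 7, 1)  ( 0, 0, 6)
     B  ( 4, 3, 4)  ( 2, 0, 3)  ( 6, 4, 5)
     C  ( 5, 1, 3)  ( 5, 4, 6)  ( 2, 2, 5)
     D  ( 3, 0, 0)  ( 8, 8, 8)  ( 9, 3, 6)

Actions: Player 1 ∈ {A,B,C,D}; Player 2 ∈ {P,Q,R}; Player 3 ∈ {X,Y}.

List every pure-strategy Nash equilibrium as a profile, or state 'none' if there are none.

(A,P,X): not NE [P1→B gives 7>5; P2→Q gives 7>2]
(A,P,Y): not NE [P3→X gives 5>4]
(A,Q,X): NE
(A,Q,Y): not NE [P1→D gives 8>1; P2→P gives 8>7; P3→X gives 3>1]
(A,R,X): not NE [P1→D gives 9>4; P2→Q gives 7>2]
(A,R,Y): not NE [P1→D gives 9>0; P2→P gives 8>0; P3→X gives 8>6]
(B,P,X): not NE [P2→Q gives 8>1]
(B,P,Y): not NE [P1→A gives 7>4; P2→R gives 4>3; P3→X gives 5>4]
(B,Q,X): not NE [P1→A gives 10>4; P3→Y gives 3>2]
(B,Q,Y): not NE [P1→D gives 8>2; P2→R gives 4>0]
(B,R,X): not NE [P2→Q gives 8>2; P3→Y gives 5>4]
(B,R,Y): not NE [P1→D gives 9>6]
(C,P,X): not NE [P1→B gives 7>0]
(C,P,Y): not NE [P1→A gives 7>5; P2→Q gives 4>1]
(C,Q,X): not NE [P1→A gives 10>9; P2→P gives 3>1; P3→Y gives 6>3]
(C,Q,Y): not NE [P1→D gives 8>5]
(C,R,X): not NE [P1→D gives 9>4; P2→P gives 3>2; P3→Y gives 5>3]
(C,R,Y): not NE [P1→D gives 9>2; P2→Q gives 4>2]
(D,P,X): not NE [P1→B gives 7>6; P2→Q gives 7>1]
(D,P,Y): not NE [P1→A gives 7>3; P2→Q gives 8>0; P3→X gives 5>0]
(D,Q,X): not NE [P1→A gives 10>1]
(D,Q,Y): not NE [P3→X gives 9>8]
(D,R,X): not NE [P2→Q gives 7>2]
(D,R,Y): not NE [P2→Q gives 8>3; P3→X gives 9>6]

PSNE = {(A,Q,X)}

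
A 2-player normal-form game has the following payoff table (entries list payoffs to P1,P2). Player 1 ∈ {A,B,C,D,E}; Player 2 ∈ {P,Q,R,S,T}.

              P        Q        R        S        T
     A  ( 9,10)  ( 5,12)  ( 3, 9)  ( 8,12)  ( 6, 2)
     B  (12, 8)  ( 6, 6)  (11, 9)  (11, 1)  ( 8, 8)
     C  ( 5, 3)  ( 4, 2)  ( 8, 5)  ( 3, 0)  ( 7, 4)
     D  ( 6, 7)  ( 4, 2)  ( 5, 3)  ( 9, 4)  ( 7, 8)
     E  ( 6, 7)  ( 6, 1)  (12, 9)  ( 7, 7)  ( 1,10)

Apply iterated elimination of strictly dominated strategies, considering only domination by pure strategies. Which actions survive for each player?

Remaining: P1:{B,E} P2:{R,T}

P1 drop A (B beats it: P:12>9 Q:6>5 R:11>3 S:11>8 T:8>6)
P1 drop C (B beats it: P:12>5 Q:6>4 R:11>8 S:11>3 T:8>7)
P1 drop D (B beats it: P:12>6 Q:6>4 R:11>5 S:11>9 T:8>7)
P2 drop P (R beats it: B:9>8 E:9>7)
P2 drop Q (R beats it: B:9>6 E:9>1)
P2 drop S (R beats it: B:9>1 E:9>7)
P1→{B,E} P2→{R,T}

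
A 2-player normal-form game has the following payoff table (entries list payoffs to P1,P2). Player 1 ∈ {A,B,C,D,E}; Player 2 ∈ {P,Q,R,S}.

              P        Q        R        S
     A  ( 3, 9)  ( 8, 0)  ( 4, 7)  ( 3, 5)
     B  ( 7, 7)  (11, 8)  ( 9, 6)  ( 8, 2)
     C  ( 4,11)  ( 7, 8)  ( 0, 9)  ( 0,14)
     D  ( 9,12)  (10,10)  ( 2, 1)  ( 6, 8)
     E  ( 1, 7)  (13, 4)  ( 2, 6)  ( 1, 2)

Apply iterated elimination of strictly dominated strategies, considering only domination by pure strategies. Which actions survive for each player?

P1 drop A (B beats it: P:7>3 Q:11>8 R:9>4 S:8>3)
P1 drop C (B beats it: P:7>4 Q:11>7 R:9>0 S:8>0)
P2 drop R (P beats it: B:7>6 D:12>1 E:7>6)
P2 drop S (P beats it: B:7>2 D:12>8 E:7>2)
P1→{B,D,E} P2→{P,Q}

IESDS → P1:{B,D,E} P2:{P,Q}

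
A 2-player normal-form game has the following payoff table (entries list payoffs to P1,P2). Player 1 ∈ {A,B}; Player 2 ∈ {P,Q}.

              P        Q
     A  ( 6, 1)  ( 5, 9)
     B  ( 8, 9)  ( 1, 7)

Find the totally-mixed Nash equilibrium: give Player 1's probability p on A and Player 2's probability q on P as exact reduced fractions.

P1 indiff ⇒ q·6+(1-q)·5 = q·8+(1-q)·1 ⇒ q(-2) = (1-q)(-4) ⇒ q = 2/3
P2 indiff ⇒ p·1+(1-p)·9 = p·9+(1-p)·7 ⇒ p(-8) = (1-p)(-2) ⇒ p = 1/5

p=1/5, q=2/3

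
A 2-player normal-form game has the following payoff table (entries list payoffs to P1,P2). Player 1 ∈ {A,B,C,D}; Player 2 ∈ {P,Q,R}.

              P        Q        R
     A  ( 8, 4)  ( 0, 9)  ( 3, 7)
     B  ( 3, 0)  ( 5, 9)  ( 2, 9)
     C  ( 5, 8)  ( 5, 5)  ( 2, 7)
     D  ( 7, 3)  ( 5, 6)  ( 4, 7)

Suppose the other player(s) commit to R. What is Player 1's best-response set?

u_1(A vs R) = 3
u_1(B vs R) = 2
u_1(C vs R) = 2
u_1(D vs R) = 4
max payoff 4 at {D}

argmax u_1 = {D}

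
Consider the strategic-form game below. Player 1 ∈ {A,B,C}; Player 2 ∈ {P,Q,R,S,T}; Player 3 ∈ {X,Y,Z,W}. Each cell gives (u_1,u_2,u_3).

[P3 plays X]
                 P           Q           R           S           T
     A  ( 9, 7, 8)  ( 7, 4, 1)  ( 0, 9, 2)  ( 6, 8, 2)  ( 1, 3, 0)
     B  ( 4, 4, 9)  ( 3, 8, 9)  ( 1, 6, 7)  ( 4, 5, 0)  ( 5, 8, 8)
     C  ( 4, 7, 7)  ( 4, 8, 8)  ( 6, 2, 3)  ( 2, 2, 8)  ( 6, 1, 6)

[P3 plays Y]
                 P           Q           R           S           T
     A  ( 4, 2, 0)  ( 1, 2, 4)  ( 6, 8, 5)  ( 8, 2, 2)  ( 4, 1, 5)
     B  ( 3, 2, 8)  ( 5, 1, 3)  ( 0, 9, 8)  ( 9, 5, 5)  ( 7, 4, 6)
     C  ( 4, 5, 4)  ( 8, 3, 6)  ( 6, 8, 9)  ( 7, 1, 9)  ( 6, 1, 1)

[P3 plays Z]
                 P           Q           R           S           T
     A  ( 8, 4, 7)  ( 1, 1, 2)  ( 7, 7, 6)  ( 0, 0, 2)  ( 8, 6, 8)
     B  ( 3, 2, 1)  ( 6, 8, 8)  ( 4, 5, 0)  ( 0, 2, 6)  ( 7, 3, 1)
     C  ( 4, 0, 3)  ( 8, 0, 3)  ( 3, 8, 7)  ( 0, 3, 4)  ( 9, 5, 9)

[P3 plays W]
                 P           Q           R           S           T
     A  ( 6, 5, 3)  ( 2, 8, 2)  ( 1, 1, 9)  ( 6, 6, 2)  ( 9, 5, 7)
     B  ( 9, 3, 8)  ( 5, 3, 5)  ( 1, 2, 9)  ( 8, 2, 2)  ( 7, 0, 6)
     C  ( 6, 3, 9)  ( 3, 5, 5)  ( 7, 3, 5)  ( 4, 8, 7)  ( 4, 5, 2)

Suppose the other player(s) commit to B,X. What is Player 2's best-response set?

u_2(P vs B,X) = 4
u_2(Q vs B,X) = 8
u_2(R vs B,X) = 6
u_2(S vs B,X) = 5
u_2(T vs B,X) = 8
max payoff 8 at {Q,T}

BR_2 = {Q,T}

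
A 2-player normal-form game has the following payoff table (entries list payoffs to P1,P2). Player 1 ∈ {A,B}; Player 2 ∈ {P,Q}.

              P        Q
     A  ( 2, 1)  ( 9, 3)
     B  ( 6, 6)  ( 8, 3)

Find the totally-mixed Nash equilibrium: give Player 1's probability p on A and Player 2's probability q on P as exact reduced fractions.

(p,q) = (3/5, 1/5)

P1 indiff ⇒ q·2+(1-q)·9 = q·6+(1-q)·8 ⇒ q(-4) = (1-q)(-1) ⇒ q = 1/5
P2 indiff ⇒ p·1+(1-p)·6 = p·3+(1-p)·3 ⇒ p(-2) = (1-p)(-3) ⇒ p = 3/5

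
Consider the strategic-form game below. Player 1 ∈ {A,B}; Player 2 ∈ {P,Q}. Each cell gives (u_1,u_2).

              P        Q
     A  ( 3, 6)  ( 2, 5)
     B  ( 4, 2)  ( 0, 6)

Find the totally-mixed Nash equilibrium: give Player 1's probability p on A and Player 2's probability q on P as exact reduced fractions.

P1 indiff ⇒ q·3+(1-q)·2 = q·4+(1-q)·0 ⇒ q(-1) = (1-q)(-2) ⇒ q = 2/3
P2 indiff ⇒ p·6+(1-p)·2 = p·5+(1-p)·6 ⇒ p(1) = (1-p)(4) ⇒ p = 4/5

P1 mixes 4/5 on A; P2 mixes 2/3 on P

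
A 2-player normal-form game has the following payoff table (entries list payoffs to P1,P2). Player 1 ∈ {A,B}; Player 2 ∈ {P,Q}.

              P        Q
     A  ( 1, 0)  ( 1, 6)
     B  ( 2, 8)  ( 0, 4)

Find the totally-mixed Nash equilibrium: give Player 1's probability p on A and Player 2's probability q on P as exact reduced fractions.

P1 indiff ⇒ q·1+(1-q)·1 = q·2+(1-q)·0 ⇒ q(-1) = (1-q)(-1) ⇒ q = 1/2
P2 indiff ⇒ p·0+(1-p)·8 = p·6+(1-p)·4 ⇒ p(-6) = (1-p)(-4) ⇒ p = 2/5

P1 mixes 2/5 on A; P2 mixes 1/2 on P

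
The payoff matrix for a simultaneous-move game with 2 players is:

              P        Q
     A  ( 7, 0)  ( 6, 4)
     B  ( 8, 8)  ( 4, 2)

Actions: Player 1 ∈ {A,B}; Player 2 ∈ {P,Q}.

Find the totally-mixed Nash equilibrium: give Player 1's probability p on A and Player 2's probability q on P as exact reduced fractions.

P1 indiff ⇒ q·7+(1-q)·6 = q·8+(1-q)·4 ⇒ q(-1) = (1-q)(-2) ⇒ q = 2/3
P2 indiff ⇒ p·0+(1-p)·8 = p·4+(1-p)·2 ⇒ p(-4) = (1-p)(-6) ⇒ p = 3/5

p=3/5, q=2/3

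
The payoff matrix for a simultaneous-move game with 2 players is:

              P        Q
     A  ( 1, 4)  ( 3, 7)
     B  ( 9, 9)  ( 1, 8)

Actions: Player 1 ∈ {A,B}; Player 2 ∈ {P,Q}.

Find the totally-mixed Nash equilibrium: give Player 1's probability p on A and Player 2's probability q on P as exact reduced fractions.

P1 indiff ⇒ q·1+(1-q)·3 = q·9+(1-q)·1 ⇒ q(-8) = (1-q)(-2) ⇒ q = 1/5
P2 indiff ⇒ p·4+(1-p)·9 = p·7+(1-p)·8 ⇒ p(-3) = (1-p)(-1) ⇒ p = 1/4

p=1/4, q=1/5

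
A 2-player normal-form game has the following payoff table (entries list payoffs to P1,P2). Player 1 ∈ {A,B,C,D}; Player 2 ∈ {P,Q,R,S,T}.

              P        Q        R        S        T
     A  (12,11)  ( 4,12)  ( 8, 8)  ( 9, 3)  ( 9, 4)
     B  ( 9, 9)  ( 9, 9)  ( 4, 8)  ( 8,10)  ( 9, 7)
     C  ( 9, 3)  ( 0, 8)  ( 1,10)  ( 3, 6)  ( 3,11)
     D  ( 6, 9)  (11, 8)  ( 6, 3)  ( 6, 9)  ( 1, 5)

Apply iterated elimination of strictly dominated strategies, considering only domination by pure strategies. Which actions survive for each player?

IESDS → P1:{A,B,D} P2:{P,Q,S}

P1 drop C (A beats it: P:12>9 Q:4>0 R:8>1 S:9>3 T:9>3)
P2 drop R (P beats it: A:11>8 B:9>8 D:9>3)
P2 drop T (P beats it: A:11>4 B:9>7 D:9>5)
P1→{A,B,D} P2→{P,Q,S}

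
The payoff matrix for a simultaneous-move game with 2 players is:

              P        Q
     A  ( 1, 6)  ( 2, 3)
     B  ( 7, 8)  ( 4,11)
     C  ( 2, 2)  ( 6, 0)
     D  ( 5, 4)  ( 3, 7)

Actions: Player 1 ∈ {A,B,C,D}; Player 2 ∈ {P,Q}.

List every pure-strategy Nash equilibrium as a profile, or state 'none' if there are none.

(A,P): not NE [P1→B gives 7>1]
(A,Q): not NE [P1→C gives 6>2; P2→P gives 6>3]
(B,P): not NE [P2→Q gives 11>8]
(B,Q): not NE [P1→C gives 6>4]
(C,P): not NE [P1→B gives 7>2]
(C,Q): not NE [P2→P gives 2>0]
(D,P): not NE [P1→B gives 7>5; P2→Q gives 7>4]
(D,Q): not NE [P1→C gives 6>3]

No pure NE.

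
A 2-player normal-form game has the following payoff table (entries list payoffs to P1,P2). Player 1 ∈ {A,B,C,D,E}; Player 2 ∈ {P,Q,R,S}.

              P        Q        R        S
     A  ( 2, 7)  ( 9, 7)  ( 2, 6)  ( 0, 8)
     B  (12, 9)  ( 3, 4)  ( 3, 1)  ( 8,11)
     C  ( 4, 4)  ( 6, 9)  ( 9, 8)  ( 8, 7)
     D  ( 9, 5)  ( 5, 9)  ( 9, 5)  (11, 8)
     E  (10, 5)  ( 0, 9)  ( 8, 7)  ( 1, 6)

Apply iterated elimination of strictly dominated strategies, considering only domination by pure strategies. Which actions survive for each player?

Remaining: P1:{A,C,D} P2:{Q,S}

P2 drop P (S beats it: A:8>7 B:11>9 C:7>4 D:8>5 E:6>5)
P1 drop B (D beats it: Q:5>3 R:9>3 S:11>8)
P1 drop E (C beats it: Q:6>0 R:9>8 S:8>1)
P2 drop R (Q beats it: A:7>6 C:9>8 D:9>5)
P1→{A,C,D} P2→{Q,S}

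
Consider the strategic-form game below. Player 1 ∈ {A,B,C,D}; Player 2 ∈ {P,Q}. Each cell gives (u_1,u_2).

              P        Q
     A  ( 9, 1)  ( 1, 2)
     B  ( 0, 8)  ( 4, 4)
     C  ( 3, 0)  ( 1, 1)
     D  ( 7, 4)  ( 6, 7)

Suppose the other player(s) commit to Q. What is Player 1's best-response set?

u_1(A vs Q) = 1
u_1(B vs Q) = 4
u_1(C vs Q) = 1
u_1(D vs Q) = 6
max payoff 6 at {D}

P1 best: {D}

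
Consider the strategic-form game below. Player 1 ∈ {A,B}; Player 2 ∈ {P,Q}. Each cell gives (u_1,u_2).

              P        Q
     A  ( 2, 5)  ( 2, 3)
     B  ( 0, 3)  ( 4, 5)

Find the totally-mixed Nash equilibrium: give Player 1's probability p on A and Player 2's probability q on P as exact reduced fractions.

P1 mixes 1/2 on A; P2 mixes 1/2 on P

P1 indiff ⇒ q·2+(1-q)·2 = q·0+(1-q)·4 ⇒ q(2) = (1-q)(2) ⇒ q = 1/2
P2 indiff ⇒ p·5+(1-p)·3 = p·3+(1-p)·5 ⇒ p(2) = (1-p)(2) ⇒ p = 1/2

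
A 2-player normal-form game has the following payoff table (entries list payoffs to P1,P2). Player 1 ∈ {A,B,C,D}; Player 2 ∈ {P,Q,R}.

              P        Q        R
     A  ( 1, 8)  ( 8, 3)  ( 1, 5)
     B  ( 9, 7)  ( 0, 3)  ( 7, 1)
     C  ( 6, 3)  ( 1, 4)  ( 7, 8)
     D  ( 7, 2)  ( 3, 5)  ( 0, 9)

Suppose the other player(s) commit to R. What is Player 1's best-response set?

u_1(A vs R) = 1
u_1(B vs R) = 7
u_1(C vs R) = 7
u_1(D vs R) = 0
max payoff 7 at {B,C}

P1 best: {B,C}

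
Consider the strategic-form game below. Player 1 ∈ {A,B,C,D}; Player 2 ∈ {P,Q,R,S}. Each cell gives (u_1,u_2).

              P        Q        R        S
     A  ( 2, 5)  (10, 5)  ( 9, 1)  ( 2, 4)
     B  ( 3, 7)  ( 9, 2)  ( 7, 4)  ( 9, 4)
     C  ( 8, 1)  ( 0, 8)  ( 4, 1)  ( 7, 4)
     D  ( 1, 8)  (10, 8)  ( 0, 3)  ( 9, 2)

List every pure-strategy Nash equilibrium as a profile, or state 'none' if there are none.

PSNE = {(A,Q), (D,Q)}

(A,P): not NE [P1→C gives 8>2]
(A,Q): NE
(A,R): not NE [P2→Q gives 5>1]
(A,S): not NE [P1→D gives 9>2; P2→Q gives 5>4]
(B,P): not NE [P1→C gives 8>3]
(B,Q): not NE [P1→D gives 10>9; P2→P gives 7>2]
(B,R): not NE [P1→A gives 9>7; P2→P gives 7>4]
(B,S): not NE [P2→P gives 7>4]
(C,P): not NE [P2→Q gives 8>1]
(C,Q): not NE [P1→D gives 10>0]
(C,R): not NE [P1→A gives 9>4; P2→Q gives 8>1]
(C,S): not NE [P1→D gives 9>7; P2→Q gives 8>4]
(D,P): not NE [P1→C gives 8>1]
(D,Q): NE
(D,R): not NE [P1→A gives 9>0; P2→Q gives 8>3]
(D,S): not NE [P2→Q gives 8>2]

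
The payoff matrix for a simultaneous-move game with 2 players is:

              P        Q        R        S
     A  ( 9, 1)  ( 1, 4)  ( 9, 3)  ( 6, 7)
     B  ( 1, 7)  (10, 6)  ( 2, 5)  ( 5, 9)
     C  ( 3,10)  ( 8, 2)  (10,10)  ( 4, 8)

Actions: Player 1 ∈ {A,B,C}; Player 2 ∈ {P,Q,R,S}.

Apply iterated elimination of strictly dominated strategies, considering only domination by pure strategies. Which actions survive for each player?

P2 drop Q (S beats it: A:7>4 B:9>6 C:8>2)
P1 drop B (A beats it: P:9>1 R:9>2 S:6>5)
P1→{A,C} P2→{P,R,S}

Remaining: P1:{A,C} P2:{P,R,S}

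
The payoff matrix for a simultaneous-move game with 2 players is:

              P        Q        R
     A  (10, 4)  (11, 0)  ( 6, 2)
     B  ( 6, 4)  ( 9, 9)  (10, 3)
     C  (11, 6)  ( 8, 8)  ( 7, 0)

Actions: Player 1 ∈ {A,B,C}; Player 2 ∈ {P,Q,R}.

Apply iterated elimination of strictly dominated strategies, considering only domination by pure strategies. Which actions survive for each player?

IESDS → P1:{A,C} P2:{P,Q}

P2 drop R (P beats it: A:4>2 B:4>3 C:6>0)
P1 drop B (A beats it: P:10>6 Q:11>9)
P1→{A,C} P2→{P,Q}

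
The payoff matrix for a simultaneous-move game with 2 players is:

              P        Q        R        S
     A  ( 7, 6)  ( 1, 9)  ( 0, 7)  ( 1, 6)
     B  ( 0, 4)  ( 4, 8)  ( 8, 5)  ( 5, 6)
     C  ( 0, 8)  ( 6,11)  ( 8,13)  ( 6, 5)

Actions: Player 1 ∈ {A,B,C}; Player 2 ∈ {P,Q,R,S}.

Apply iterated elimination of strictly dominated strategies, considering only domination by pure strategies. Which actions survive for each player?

IESDS → P1:{B,C} P2:{Q,R}

P2 drop P (Q beats it: A:9>6 B:8>4 C:11>8)
P1 drop A (B beats it: Q:4>1 R:8>0 S:5>1)
P2 drop S (Q beats it: B:8>6 C:11>5)
P1→{B,C} P2→{Q,R}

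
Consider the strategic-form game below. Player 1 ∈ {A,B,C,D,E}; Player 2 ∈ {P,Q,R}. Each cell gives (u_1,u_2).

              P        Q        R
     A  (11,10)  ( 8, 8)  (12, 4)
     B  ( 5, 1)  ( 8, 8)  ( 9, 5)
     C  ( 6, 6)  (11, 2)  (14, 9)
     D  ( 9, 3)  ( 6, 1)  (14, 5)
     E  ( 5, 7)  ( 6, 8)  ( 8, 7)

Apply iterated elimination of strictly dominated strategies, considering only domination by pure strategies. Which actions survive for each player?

P1 drop B (C beats it: P:6>5 Q:11>8 R:14>9)
P1 drop E (A beats it: P:11>5 Q:8>6 R:12>8)
P2 drop Q (P beats it: A:10>8 C:6>2 D:3>1)
P1→{A,C,D} P2→{P,R}

Survivors P1:{A,C,D} P2:{P,R}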